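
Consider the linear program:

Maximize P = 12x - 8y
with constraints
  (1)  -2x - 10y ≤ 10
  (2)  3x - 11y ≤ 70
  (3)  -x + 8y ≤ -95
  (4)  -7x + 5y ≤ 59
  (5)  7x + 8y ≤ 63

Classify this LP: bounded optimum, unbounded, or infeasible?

infeasible

The boundaries -2x - 10y = 10 and 3x - 11y = 70 meet at (295/26, -85/26), but that point violates -x + 8y ≤ -95. Every candidate vertex is excluded by some other constraint, so the feasible region is empty.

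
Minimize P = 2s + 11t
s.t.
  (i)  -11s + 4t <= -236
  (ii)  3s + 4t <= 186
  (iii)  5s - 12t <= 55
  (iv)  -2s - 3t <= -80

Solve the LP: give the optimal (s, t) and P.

s = 375/13, t = 290/39, minimum P = 5440/39

Vertices and P = 2s + 11t:
  (211/7, 669/28) → P = 9047/28
  (1028/41, 408/41) → P = 6544/41
  (613/14, 765/56) → P = 13319/56
  (375/13, 290/39) → P = 5440/39

The binding constraints are 5s - 12t = 55 and -2s - 3t = -80.
Solving simultaneously gives s = 375/13, t = 290/39.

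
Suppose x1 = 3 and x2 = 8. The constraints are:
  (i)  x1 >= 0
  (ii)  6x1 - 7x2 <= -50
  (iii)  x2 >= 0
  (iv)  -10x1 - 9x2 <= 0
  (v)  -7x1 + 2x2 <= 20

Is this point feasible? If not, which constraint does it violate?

not feasible — violates (ii)

Constraint (ii): 6x1 - 7x2 = -38, which is not ≤ -50. All other constraints are satisfied.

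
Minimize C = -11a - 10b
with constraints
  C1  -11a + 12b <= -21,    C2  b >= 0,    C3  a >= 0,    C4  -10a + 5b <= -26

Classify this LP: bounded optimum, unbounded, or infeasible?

unbounded

From the feasible point (207/65, 76/65), moving in the direction (1, 0) keeps every constraint satisfied while C decreases without bound.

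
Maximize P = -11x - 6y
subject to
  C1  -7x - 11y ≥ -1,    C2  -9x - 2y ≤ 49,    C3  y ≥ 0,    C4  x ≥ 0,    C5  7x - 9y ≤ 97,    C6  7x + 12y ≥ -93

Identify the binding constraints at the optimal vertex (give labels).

Extreme points and P = -11x - 6y:
  (1/7, 0) → P = -11/7
  (0, 1/11) → P = -6/11
  (0, 0) → P = 0

The maximum is at (0, 0). Substituting into each constraint, equality holds for C3 and C4; the remaining constraints have slack.

C3 and C4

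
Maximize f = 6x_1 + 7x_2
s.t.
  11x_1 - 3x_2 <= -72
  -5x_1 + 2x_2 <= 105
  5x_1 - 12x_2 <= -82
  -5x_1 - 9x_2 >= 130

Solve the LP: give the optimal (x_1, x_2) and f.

x_1 = -766/35, x_2 = -16/7, maximum f = -5156/35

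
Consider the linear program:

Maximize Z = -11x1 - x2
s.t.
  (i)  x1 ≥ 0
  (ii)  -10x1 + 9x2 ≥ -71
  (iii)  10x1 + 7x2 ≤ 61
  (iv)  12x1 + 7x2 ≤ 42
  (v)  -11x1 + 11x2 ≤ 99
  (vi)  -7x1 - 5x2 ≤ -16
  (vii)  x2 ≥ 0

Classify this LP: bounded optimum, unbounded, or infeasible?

bounded optimum

Vertices and Z = -11x1 - x2:
  (0, 6) → Z = -6
  (0, 16/5) → Z = -16/5
  (7/2, 0) → Z = -77/2
  (16/7, 0) → Z = -176/7
The feasible region has finitely many vertices and no improving ray; the maximum is -16/5 at (0, 16/5).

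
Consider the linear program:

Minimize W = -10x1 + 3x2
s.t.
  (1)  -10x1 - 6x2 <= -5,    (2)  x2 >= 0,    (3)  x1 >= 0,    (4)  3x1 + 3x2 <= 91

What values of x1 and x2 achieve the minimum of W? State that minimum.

Extreme points and W = -10x1 + 3x2:
  (1/2, 0) → W = -5
  (0, 5/6) → W = 5/2
  (91/3, 0) → W = -910/3
  (0, 91/3) → W = 91

The binding constraints are x2 = 0 and 3x1 + 3x2 = 91.
Solving simultaneously gives x1 = 91/3, x2 = 0.

x1 = 91/3, x2 = 0, minimum W = -910/3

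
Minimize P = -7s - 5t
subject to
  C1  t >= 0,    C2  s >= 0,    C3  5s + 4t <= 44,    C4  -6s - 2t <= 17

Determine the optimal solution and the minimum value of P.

Corner points and P = -7s - 5t:
  (0, 0) → P = 0
  (44/5, 0) → P = -308/5
  (0, 11) → P = -55

The optimum lies where t = 0 and 5s + 4t = 44.
Solving simultaneously gives s = 44/5, t = 0.

s = 44/5, t = 0, minimum P = -308/5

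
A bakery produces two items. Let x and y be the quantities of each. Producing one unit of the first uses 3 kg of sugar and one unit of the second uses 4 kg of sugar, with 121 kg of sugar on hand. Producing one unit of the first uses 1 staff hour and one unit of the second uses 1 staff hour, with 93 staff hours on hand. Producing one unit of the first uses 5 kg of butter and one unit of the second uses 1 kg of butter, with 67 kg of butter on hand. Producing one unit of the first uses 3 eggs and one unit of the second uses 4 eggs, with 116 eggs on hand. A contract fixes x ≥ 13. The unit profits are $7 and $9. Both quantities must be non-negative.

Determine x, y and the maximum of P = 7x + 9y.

Vertices and P = 7x + 9y:
  (67/5, 0) → P = 469/5
  (13, 0) → P = 91
  (13, 2) → P = 109

At the optimal vertex, 5x + y = 67 and x = 13.
Solving simultaneously gives x = 13, y = 2.

x = 13, y = 2, maximum P = 109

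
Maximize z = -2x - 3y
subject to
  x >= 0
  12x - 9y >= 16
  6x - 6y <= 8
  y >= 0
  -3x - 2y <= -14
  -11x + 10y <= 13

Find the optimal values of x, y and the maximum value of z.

x = 10/3, y = 2, maximum z = -38/3

Extreme points and z = -2x - 3y:
  (158/51, 40/17) → z = -676/51
  (277/21, 332/21) → z = -1550/21
  (10/3, 2) → z = -38/3
The feasible region is unbounded (it extends along (10, 11), (1, 1)), but z strictly decreases along every unbounded feasible direction, so there is no improving ray and the maximum is attained at a vertex.

The optimum lies where 6x - 6y = 8 and -3x - 2y = -14.
Solving simultaneously gives x = 10/3, y = 2.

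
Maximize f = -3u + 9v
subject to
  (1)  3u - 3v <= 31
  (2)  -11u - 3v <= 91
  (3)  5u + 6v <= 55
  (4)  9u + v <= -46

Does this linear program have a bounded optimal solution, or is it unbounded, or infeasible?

bounded optimum

Feasible corners and f = -3u + 9v:
  (-30/7, -307/21) → f = -831/7
  (-107/30, -139/10) → f = -572/5
  (-237/17, 1060/51) → f = 3891/17
  (-331/49, 725/49) → f = 1074/7
The feasible region has finitely many vertices and no improving ray; the maximum is 3891/17 at (-237/17, 1060/51).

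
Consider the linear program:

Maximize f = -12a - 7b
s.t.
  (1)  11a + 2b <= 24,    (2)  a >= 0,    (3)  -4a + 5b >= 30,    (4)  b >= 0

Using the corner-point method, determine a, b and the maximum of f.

a = 0, b = 6, maximum f = -42

Vertices and f = -12a - 7b:
  (0, 12) → f = -84
  (20/21, 142/21) → f = -1234/21
  (0, 6) → f = -42

The binding constraints are a = 0 and -4a + 5b = 30.
Solving simultaneously gives a = 0, b = 6.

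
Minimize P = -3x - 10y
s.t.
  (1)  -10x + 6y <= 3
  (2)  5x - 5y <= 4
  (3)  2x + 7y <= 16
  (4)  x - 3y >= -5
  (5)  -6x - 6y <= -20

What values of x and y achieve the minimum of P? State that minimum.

x = 12/5, y = 8/5, minimum P = -116/5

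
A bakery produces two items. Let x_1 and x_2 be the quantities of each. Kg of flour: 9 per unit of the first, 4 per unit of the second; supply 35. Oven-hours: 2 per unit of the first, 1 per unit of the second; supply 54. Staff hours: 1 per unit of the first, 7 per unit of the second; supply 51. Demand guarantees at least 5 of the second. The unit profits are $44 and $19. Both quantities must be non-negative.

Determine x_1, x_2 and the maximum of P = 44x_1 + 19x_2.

x_1 = 5/3, x_2 = 5, maximum P = 505/3

Feasible corners and P = 44x_1 + 19x_2:
  (0, 51/7) → P = 969/7
  (0, 5) → P = 95
  (41/59, 424/59) → P = 9860/59
  (5/3, 5) → P = 505/3

At the optimal vertex, 9x_1 + 4x_2 = 35 and x_2 = 5.
Solving simultaneously gives x_1 = 5/3, x_2 = 5.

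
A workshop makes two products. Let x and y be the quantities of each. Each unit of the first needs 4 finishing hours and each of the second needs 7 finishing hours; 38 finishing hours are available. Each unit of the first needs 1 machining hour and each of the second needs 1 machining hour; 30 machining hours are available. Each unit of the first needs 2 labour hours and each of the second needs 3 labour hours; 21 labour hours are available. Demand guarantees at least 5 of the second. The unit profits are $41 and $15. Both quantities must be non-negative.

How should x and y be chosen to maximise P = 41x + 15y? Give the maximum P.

Feasible corners and P = 41x + 15y:
  (0, 38/7) → P = 570/7
  (0, 5) → P = 75
  (3/4, 5) → P = 423/4

The optimum lies where 4x + 7y = 38 and y = 5.
Solving simultaneously gives x = 3/4, y = 5.

x = 3/4, y = 5, maximum P = 423/4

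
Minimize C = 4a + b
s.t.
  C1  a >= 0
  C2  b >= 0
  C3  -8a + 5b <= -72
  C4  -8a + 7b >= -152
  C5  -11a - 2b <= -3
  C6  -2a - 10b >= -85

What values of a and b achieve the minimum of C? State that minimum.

Feasible corners and C = 4a + b:
  (9, 0) → C = 36
  (19, 0) → C = 76
  (229/18, 268/45) → C = 2558/45
  (45/2, 4) → C = 94

The optimum lies where b = 0 and -8a + 5b = -72.
Solving simultaneously gives a = 9, b = 0.

a = 9, b = 0, minimum C = 36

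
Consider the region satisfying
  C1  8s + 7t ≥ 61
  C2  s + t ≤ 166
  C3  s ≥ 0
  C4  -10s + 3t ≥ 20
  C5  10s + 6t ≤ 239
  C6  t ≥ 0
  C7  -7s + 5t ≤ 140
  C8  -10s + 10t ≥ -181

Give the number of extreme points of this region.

The feasible vertices (each the meet of two boundaries and inside every other half-plane) are:
  (0, 61/7)
  (43/94, 385/47)
  (0, 28)
  (199/30, 259/9)
  (355/92, 3073/92)

5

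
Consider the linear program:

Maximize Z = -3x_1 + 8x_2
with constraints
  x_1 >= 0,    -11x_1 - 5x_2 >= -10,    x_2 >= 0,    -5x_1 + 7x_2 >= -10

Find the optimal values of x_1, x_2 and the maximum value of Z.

x_1 = 0, x_2 = 2, maximum Z = 16

Vertices and Z = -3x_1 + 8x_2:
  (0, 2) → Z = 16
  (0, 0) → Z = 0
  (10/11, 0) → Z = -30/11

The binding constraints are x_1 = 0 and -11x_1 - 5x_2 = -10.
Solving simultaneously gives x_1 = 0, x_2 = 2.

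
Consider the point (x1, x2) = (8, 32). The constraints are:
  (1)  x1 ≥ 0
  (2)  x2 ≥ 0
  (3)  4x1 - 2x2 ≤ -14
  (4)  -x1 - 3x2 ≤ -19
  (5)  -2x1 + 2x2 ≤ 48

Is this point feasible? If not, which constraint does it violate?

(1): 8 ≥ 0 ✓
(2): 32 ≥ 0 ✓
(3): -32 ≤ -14 ✓
(4): -104 ≤ -19 ✓
(5): 48 ≤ 48 ✓

feasible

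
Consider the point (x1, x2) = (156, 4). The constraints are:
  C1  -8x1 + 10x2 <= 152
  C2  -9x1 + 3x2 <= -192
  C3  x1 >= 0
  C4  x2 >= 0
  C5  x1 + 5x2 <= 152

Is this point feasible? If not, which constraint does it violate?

not feasible — violates C5

Constraint C5: x1 + 5x2 = 176, which is not ≤ 152. All other constraints are satisfied.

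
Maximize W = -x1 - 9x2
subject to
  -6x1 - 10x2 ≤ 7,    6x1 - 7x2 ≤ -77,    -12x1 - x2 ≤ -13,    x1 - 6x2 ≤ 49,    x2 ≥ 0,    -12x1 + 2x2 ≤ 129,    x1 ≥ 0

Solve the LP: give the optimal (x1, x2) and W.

x1 = 7/45, x2 = 167/15, maximum W = -4516/45

Corner points and W = -x1 - 9x2:
  (7/45, 167/15) → W = -4516/45
  (0, 13) → W = -117
  (0, 129/2) → W = -1161/2
The feasible region is unbounded (it extends along (7, 6), (1, 6)), but W strictly decreases along every unbounded feasible direction, so there is no improving ray and the maximum is attained at a vertex.

At the optimal vertex, 6x1 - 7x2 = -77 and -12x1 - x2 = -13.
Solving simultaneously gives x1 = 7/45, x2 = 167/15.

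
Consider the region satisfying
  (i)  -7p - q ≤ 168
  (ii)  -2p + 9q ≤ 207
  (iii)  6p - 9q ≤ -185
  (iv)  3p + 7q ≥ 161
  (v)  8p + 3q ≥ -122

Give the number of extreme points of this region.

Of the 10 pairwise boundary intersections, those satisfying every inequality are:
  (11/2, 218/9)
  (0, 23)
  (154/69, 507/23)

3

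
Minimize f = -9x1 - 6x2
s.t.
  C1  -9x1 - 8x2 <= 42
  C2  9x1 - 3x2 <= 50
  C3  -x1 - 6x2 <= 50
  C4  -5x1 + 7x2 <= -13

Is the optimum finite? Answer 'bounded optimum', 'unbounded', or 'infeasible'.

Vertices and f = -9x1 - 6x2:
  (274/99, -92/11) → f = 278/11
  (-190/103, -327/103) → f = 3672/103
  (311/48, 133/48) → f = -1199/16
The feasible region has finitely many vertices and no improving ray; the minimum is -1199/16 at (311/48, 133/48).

bounded optimum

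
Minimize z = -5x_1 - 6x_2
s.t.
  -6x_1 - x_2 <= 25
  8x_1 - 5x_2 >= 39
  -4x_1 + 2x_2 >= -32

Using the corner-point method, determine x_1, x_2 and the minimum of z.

x_1 = 41/2, x_2 = 25, minimum z = -505/2

Vertices and z = -5x_1 - 6x_2:
  (-43/19, -217/19) → z = 1517/19
  (-9/8, -73/4) → z = 921/8
  (41/2, 25) → z = -505/2

The binding constraints are 8x_1 - 5x_2 = 39 and -4x_1 + 2x_2 = -32.
Solving simultaneously gives x_1 = 41/2, x_2 = 25.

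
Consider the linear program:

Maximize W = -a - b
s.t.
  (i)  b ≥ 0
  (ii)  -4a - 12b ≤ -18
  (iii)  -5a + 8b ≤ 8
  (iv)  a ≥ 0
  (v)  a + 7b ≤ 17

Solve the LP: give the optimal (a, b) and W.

The binding constraints are -4a - 12b = -18 and -5a + 8b = 8.
Solving simultaneously gives a = 12/23, b = 61/46.

a = 12/23, b = 61/46, maximum W = -85/46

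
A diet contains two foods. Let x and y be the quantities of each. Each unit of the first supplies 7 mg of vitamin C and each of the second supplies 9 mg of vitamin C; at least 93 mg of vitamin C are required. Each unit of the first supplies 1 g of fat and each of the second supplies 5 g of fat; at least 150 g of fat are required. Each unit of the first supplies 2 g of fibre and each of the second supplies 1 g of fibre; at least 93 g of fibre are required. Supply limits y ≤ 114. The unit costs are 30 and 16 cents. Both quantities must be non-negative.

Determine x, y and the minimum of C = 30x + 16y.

The feasible region is unbounded (it extends along (1, 0)), but C strictly increases along every unbounded feasible direction, so there is no improving ray and the minimum is attained at a vertex.

The binding constraints are x + 5y = 150 and 2x + y = 93.
Solving simultaneously gives x = 35, y = 23.

x = 35, y = 23, minimum C = 1418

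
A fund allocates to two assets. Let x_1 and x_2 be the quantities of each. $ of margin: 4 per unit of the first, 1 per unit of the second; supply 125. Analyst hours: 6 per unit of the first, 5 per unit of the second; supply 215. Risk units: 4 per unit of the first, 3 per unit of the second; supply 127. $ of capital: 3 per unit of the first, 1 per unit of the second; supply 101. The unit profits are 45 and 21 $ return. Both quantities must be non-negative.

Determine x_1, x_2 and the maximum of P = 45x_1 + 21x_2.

Corner points and P = 45x_1 + 21x_2:
  (0, 0) → P = 0
  (0, 127/3) → P = 889
  (125/4, 0) → P = 5625/4
  (31, 1) → P = 1416

x_1 = 31, x_2 = 1, maximum P = 1416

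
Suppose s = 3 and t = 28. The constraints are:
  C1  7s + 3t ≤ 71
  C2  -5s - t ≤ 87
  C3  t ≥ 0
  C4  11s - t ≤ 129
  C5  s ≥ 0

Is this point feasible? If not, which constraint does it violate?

Constraint C1: 7s + 3t = 105, which is not ≤ 71. All other constraints are satisfied.

not feasible — violates C1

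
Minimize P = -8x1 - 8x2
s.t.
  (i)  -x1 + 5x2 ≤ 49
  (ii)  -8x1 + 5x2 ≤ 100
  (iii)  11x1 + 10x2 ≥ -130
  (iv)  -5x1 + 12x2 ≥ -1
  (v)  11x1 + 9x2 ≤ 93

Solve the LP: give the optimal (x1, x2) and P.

Feasible corners and P = -8x1 - 8x2:
  (-51/7, 292/35) → P = -296/35
  (3/8, 79/8) → P = -82
  (-110/9, 4/9) → P = 848/9
  (-775/91, -661/182) → P = 8844/91
  (375/59, 454/177) → P = -12632/177

The optimum lies where -x1 + 5x2 = 49 and 11x1 + 9x2 = 93.
Solving simultaneously gives x1 = 3/8, x2 = 79/8.

x1 = 3/8, x2 = 79/8, minimum P = -82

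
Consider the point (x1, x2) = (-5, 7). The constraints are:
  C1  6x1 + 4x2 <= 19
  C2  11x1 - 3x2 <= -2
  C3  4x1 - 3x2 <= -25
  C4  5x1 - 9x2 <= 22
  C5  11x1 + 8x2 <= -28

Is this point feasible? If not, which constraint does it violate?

Constraint C5: 11x1 + 8x2 = 1, which is not ≤ -28. All other constraints are satisfied.

not feasible — violates C5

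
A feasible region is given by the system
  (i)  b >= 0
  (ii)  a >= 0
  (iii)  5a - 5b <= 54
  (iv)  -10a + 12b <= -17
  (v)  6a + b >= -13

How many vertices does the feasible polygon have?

The feasible vertices (each the meet of two boundaries and inside every other half-plane) are:
  (54/5, 0)
  (17/10, 0)
  (563/10, 91/2)

3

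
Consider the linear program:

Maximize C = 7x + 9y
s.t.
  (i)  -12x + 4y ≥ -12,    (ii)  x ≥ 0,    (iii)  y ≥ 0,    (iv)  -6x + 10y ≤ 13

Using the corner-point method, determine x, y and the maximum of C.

x = 43/24, y = 19/8, maximum C = 407/12

Feasible corners and C = 7x + 9y:
  (1, 0) → C = 7
  (43/24, 19/8) → C = 407/12
  (0, 0) → C = 0
  (0, 13/10) → C = 117/10

The optimum lies where -12x + 4y = -12 and -6x + 10y = 13.
Solving simultaneously gives x = 43/24, y = 19/8.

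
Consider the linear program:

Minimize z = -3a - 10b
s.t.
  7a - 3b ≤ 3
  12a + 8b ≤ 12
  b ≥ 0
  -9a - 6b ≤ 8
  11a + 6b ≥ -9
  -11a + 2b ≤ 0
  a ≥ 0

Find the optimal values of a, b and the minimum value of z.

a = 3/14, b = 33/28, minimum z = -87/7

The optimum lies where 12a + 8b = 12 and -11a + 2b = 0.
Solving simultaneously gives a = 3/14, b = 33/28.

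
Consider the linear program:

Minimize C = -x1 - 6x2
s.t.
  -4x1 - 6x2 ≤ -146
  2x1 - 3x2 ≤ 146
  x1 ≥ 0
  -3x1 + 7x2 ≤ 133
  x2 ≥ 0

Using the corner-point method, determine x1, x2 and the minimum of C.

x1 = 1421/5, x2 = 704/5, minimum C = -1129

Corner points and C = -x1 - 6x2:
  (112/23, 485/23) → C = -3022/23
  (73/2, 0) → C = -73/2
  (1421/5, 704/5) → C = -1129
  (73, 0) → C = -73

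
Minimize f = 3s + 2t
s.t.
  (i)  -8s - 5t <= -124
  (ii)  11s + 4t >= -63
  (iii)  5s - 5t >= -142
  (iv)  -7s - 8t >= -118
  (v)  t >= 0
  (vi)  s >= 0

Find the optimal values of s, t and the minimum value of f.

Vertices and f = 3s + 2t:
  (402/29, 76/29) → f = 1358/29
  (31/2, 0) → f = 93/2
  (118/7, 0) → f = 354/7

s = 31/2, t = 0, minimum f = 93/2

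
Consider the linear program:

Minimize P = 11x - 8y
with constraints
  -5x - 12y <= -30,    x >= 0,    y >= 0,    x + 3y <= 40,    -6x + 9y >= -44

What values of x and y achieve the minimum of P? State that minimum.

x = 0, y = 40/3, minimum P = -320/3

The optimum lies where x = 0 and x + 3y = 40.
Solving simultaneously gives x = 0, y = 40/3.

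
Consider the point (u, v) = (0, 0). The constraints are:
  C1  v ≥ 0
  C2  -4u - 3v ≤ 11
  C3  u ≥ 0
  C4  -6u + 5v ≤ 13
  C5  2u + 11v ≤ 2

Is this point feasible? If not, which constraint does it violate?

C1: 0 ≥ 0 ✓
C2: 0 ≤ 11 ✓
C3: 0 ≥ 0 ✓
C4: 0 ≤ 13 ✓
C5: 0 ≤ 2 ✓

feasible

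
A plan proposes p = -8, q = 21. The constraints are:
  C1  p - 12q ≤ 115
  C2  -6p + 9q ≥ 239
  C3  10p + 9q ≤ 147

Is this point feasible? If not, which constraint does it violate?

not feasible — violates C2

Constraint C2: -6p + 9q = 237, which is not ≥ 239. All other constraints are satisfied.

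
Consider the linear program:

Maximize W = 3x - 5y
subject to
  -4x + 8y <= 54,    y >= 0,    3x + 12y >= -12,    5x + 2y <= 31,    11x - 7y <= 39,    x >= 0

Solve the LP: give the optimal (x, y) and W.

x = 39/11, y = 0, maximum W = 117/11

Vertices and W = 3x - 5y:
  (35/12, 197/24) → W = -775/24
  (0, 27/4) → W = -135/4
  (39/11, 0) → W = 117/11
  (0, 0) → W = 0
  (295/57, 146/57) → W = 155/57

At the optimal vertex, y = 0 and 11x - 7y = 39.
Solving simultaneously gives x = 39/11, y = 0.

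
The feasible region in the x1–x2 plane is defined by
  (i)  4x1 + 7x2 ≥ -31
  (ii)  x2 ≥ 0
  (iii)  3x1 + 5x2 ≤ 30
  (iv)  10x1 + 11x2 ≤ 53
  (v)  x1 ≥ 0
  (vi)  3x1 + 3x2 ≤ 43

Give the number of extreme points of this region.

Pairwise boundary intersections that survive every other constraint:
  (53/10, 0)
  (0, 0)
  (0, 53/11)

3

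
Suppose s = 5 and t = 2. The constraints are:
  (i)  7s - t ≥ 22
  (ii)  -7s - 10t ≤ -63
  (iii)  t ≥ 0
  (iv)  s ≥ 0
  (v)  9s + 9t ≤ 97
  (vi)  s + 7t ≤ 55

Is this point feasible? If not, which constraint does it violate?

Constraint (ii): -7s - 10t = -55, which is not ≤ -63. All other constraints are satisfied.

not feasible — violates (ii)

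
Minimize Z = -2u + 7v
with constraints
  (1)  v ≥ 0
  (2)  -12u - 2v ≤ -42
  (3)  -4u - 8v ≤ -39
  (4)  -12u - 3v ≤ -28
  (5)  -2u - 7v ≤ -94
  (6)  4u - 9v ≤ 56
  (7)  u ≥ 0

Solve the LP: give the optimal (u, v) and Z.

Corner points and Z = -2u + 7v:
  (53/40, 261/20) → Z = 887/10
  (0, 21) → Z = 147
  (619/23, 132/23) → Z = -314/23
The feasible region is unbounded (it extends along (0, 1), (9, 4)), but Z strictly increases along every unbounded feasible direction, so there is no improving ray and the minimum is attained at a vertex.

u = 619/23, v = 132/23, minimum Z = -314/23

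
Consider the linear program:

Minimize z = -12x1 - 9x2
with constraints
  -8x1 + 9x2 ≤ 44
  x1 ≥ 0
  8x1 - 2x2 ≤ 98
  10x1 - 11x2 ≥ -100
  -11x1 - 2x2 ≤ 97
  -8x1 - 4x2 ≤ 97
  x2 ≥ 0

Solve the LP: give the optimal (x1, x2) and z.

Extreme points and z = -12x1 - 9x2:
  (0, 44/9) → z = -44
  (485/28, 142/7) → z = -2733/7
  (0, 0) → z = 0
  (49/4, 0) → z = -147

x1 = 485/28, x2 = 142/7, minimum z = -2733/7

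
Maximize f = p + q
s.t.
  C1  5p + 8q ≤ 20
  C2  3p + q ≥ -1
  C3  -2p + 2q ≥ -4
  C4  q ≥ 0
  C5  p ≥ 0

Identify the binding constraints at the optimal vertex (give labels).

Extreme points and f = p + q:
  (36/13, 10/13) → f = 46/13
  (0, 5/2) → f = 5/2
  (2, 0) → f = 2
  (0, 0) → f = 0

The maximum is at (36/13, 10/13). Substituting into each constraint, equality holds for C1 and C3; the remaining constraints have slack.

C1 and C3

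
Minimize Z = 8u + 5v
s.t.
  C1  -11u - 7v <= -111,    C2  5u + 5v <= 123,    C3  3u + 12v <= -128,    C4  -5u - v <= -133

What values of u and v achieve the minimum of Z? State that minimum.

u = 205/6, v = -227/6, minimum Z = 505/6

Feasible corners and Z = 8u + 5v:
  (205/6, -227/6) → Z = 505/6
  (2116/45, -1009/45) → Z = 3961/15
  (1724/57, -1039/57) → Z = 8597/57
The feasible region is unbounded (it extends along (1, -1), (7, -11)), but Z strictly increases along every unbounded feasible direction, so there is no improving ray and the minimum is attained at a vertex.

The binding constraints are -11u - 7v = -111 and -5u - v = -133.
Solving simultaneously gives u = 205/6, v = -227/6.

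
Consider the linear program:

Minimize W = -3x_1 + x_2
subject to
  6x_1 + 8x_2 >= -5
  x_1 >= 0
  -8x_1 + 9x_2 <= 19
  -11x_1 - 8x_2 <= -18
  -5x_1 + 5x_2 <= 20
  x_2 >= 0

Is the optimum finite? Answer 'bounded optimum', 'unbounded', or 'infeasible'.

unbounded

From the feasible point (10/163, 353/163), moving in the direction (9, 8) keeps every constraint satisfied while W decreases without bound.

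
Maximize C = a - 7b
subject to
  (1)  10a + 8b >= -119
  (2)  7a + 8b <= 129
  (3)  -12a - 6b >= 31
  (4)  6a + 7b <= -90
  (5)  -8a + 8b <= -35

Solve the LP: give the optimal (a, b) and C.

a = 233/18, b = -559/18, maximum C = 691/3

Feasible corners and C = a - 7b:
  (233/18, -559/18) → C = 691/3
  (-14/3, -217/24) → C = 469/8
  (323/48, -149/8) → C = 6581/48
  (-475/104, -465/52) → C = 6035/104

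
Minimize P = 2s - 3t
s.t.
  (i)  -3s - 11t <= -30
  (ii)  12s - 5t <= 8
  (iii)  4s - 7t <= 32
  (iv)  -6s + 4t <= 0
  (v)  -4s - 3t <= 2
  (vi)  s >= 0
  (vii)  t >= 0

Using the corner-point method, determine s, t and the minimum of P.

Vertices and P = 2s - 3t:
  (34/21, 16/7) → P = -76/21
  (20/13, 30/13) → P = -50/13
  (16/9, 8/3) → P = -40/9

At the optimal vertex, 12s - 5t = 8 and -6s + 4t = 0.
Solving simultaneously gives s = 16/9, t = 8/3.

s = 16/9, t = 8/3, minimum P = -40/9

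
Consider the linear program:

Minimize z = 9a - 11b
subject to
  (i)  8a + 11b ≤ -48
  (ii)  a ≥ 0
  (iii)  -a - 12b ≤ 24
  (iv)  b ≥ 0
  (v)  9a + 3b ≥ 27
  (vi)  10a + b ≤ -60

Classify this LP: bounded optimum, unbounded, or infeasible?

infeasible

The boundaries 9a + 3b = 27 and 10a + b = -60 meet at (-69/7, 270/7), but that point violates 8a + 11b ≤ -48. Every candidate vertex is excluded by some other constraint, so the feasible region is empty.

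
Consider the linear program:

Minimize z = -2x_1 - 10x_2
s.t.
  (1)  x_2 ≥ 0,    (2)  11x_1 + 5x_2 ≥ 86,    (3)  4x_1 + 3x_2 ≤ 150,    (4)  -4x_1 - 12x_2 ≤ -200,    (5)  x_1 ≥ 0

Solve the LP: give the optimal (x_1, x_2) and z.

x_1 = 0, x_2 = 50, minimum z = -500

Extreme points and z = -2x_1 - 10x_2:
  (2/7, 116/7) → z = -1164/7
  (0, 86/5) → z = -172
  (100/3, 50/9) → z = -1100/9
  (0, 50) → z = -500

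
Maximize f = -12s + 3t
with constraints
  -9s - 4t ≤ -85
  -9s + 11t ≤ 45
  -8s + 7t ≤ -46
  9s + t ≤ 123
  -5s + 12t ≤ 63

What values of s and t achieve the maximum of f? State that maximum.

s = 41/5, t = 14/5, maximum f = -90

Corner points and f = -12s + 3t:
  (41/5, 14/5) → f = -90
  (407/27, -38/3) → f = -1970/9
  (907/71, 570/71) → f = -9174/71

The binding constraints are -9s - 4t = -85 and -8s + 7t = -46.
Solving simultaneously gives s = 41/5, t = 14/5.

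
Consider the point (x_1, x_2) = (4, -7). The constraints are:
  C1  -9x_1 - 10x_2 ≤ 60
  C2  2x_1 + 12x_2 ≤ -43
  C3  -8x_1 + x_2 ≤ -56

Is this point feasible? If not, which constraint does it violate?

Constraint C3: -8x_1 + x_2 = -39, which is not ≤ -56. All other constraints are satisfied.

not feasible — violates C3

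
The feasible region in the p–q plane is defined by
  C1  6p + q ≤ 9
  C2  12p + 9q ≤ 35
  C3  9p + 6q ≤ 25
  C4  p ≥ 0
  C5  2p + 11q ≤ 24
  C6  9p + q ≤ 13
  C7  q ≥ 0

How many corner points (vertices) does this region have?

5

Pairwise boundary intersections that survive every other constraint:
  (75/64, 63/32)
  (4/3, 1)
  (0, 24/11)
  (0, 0)
  (13/9, 0)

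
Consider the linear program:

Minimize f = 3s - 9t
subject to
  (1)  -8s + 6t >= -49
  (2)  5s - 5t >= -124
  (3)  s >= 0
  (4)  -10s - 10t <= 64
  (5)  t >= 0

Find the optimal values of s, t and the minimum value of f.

The optimum lies where -8s + 6t = -49 and 5s - 5t = -124.
Solving simultaneously gives s = 989/10, t = 1237/10.

s = 989/10, t = 1237/10, minimum f = -4083/5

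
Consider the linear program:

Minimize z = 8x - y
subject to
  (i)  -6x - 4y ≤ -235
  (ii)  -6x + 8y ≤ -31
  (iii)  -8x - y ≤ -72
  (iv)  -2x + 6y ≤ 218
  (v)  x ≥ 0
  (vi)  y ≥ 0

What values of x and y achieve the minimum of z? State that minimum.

Corner points and z = 8x - y:
  (167/6, 17) → z = 617/3
  (235/6, 0) → z = 940/3
  (193/2, 137/2) → z = 1407/2
The feasible region is unbounded (it extends along (3, 1), (1, 0)), but z strictly increases along every unbounded feasible direction, so there is no improving ray and the minimum is attained at a vertex.

x = 167/6, y = 17, minimum z = 617/3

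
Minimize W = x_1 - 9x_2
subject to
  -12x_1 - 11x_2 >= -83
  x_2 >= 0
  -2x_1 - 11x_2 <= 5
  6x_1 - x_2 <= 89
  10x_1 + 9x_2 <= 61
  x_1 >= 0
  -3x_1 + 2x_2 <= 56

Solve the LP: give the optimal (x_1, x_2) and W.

x_1 = 0, x_2 = 61/9, minimum W = -61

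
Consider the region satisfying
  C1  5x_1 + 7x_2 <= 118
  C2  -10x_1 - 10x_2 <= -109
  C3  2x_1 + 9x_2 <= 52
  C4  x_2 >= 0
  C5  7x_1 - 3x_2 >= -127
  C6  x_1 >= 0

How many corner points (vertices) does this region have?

The feasible vertices (each the meet of two boundaries and inside every other half-plane) are:
  (698/31, 24/31)
  (118/5, 0)
  (461/70, 151/35)
  (109/10, 0)

4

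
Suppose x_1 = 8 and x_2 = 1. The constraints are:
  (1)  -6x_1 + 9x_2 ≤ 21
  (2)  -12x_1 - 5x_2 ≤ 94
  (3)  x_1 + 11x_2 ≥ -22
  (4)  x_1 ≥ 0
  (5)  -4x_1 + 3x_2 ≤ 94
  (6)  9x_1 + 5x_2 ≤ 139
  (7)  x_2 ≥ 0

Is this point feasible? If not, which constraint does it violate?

(1): -39 ≤ 21 ✓
(2): -101 ≤ 94 ✓
(3): 19 ≥ -22 ✓
(4): 8 ≥ 0 ✓
(5): -29 ≤ 94 ✓
(6): 77 ≤ 139 ✓
(7): 1 ≥ 0 ✓

feasible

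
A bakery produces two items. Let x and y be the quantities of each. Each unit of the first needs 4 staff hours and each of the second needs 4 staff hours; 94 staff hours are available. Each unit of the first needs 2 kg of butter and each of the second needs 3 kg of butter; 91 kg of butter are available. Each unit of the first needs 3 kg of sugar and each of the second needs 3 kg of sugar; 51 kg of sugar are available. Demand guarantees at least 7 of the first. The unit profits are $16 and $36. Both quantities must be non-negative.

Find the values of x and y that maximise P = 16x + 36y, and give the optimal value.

Corner points and P = 16x + 36y:
  (17, 0) → P = 272
  (7, 0) → P = 112
  (7, 10) → P = 472

At the optimal vertex, 3x + 3y = 51 and x = 7.
Solving simultaneously gives x = 7, y = 10.

x = 7, y = 10, maximum P = 472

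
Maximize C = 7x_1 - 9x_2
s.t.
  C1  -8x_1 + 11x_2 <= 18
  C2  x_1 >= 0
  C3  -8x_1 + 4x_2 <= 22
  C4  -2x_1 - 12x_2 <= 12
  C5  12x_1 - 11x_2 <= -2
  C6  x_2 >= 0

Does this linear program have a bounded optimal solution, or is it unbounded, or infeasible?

bounded optimum

Feasible corners and C = 7x_1 - 9x_2:
  (0, 18/11) → C = -162/11
  (4, 50/11) → C = -142/11
  (0, 2/11) → C = -18/11
The feasible region has finitely many vertices and no improving ray; the maximum is -18/11 at (0, 2/11).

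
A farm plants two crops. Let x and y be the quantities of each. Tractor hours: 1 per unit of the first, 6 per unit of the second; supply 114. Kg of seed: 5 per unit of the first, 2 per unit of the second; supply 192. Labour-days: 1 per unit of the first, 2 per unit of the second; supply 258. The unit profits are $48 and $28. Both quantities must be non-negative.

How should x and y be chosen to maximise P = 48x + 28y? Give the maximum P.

Extreme points and P = 48x + 28y:
  (0, 0) → P = 0
  (0, 19) → P = 532
  (192/5, 0) → P = 9216/5
  (33, 27/2) → P = 1962

The optimum lies where x + 6y = 114 and 5x + 2y = 192.
Solving simultaneously gives x = 33, y = 27/2.

x = 33, y = 27/2, maximum P = 1962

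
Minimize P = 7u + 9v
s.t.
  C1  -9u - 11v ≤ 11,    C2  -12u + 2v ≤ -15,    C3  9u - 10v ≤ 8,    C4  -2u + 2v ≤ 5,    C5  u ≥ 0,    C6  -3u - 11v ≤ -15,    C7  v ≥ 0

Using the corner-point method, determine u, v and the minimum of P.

u = 65/46, v = 45/46, minimum P = 430/23

Vertices and P = 7u + 9v:
  (2, 9/2) → P = 109/2
  (65/46, 45/46) → P = 430/23
  (238/129, 37/43) → P = 2665/129
The feasible region is unbounded (it extends along (1, 1), (10, 9)), but P strictly increases along every unbounded feasible direction, so there is no improving ray and the minimum is attained at a vertex.

The binding constraints are -12u + 2v = -15 and -3u - 11v = -15.
Solving simultaneously gives u = 65/46, v = 45/46.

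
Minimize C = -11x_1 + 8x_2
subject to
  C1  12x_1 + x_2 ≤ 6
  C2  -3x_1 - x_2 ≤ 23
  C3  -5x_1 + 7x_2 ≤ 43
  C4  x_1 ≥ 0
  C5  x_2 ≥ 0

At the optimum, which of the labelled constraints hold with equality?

C1 and C5

Corner points and C = -11x_1 + 8x_2:
  (0, 6) → C = 48
  (1/2, 0) → C = -11/2
  (0, 0) → C = 0

The minimum is at (1/2, 0). Substituting into each constraint, equality holds for C1 and C5; the remaining constraints have slack.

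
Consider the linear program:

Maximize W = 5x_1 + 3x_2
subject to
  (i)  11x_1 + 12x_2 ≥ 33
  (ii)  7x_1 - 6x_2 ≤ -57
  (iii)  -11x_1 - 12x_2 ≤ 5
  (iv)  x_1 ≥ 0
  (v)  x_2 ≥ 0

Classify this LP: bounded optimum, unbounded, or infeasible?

unbounded

From the feasible point (0, 19/2), moving in the direction (0, 1) keeps every constraint satisfied while W increases without bound.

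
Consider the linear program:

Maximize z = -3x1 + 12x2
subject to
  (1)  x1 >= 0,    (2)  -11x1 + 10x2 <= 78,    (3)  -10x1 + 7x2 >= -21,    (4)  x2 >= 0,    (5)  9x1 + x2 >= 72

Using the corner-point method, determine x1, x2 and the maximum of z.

x1 = 756/23, x2 = 1011/23, maximum z = 9864/23

Extreme points and z = -3x1 + 12x2:
  (756/23, 1011/23) → z = 9864/23
  (642/101, 1494/101) → z = 16002/101
  (525/73, 531/73) → z = 4797/73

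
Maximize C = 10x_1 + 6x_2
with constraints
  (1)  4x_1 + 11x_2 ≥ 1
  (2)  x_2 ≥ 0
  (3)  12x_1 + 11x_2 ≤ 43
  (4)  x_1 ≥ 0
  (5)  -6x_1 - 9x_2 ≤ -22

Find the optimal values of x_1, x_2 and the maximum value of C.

Corner points and C = 10x_1 + 6x_2:
  (0, 43/11) → C = 258/11
  (145/42, 1/7) → C = 743/21
  (0, 22/9) → C = 44/3

The binding constraints are 12x_1 + 11x_2 = 43 and -6x_1 - 9x_2 = -22.
Solving simultaneously gives x_1 = 145/42, x_2 = 1/7.

x_1 = 145/42, x_2 = 1/7, maximum C = 743/21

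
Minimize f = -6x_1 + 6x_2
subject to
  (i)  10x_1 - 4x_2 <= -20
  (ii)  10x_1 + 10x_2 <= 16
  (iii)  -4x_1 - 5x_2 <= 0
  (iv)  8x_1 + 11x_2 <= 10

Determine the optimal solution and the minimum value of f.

Extreme points and f = -6x_1 + 6x_2:
  (-50/33, 40/33) → f = 180/11
  (-90/71, 130/71) → f = 1320/71
  (-25/2, 10) → f = 135

x_1 = -50/33, x_2 = 40/33, minimum f = 180/11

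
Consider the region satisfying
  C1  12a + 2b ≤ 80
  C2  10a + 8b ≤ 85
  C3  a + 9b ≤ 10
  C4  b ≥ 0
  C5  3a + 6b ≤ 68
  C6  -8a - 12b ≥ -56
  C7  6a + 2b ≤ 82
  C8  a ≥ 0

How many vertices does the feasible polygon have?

Pairwise boundary intersections that survive every other constraint:
  (20/3, 0)
  (53/8, 1/4)
  (32/5, 2/5)
  (0, 10/9)
  (0, 0)

5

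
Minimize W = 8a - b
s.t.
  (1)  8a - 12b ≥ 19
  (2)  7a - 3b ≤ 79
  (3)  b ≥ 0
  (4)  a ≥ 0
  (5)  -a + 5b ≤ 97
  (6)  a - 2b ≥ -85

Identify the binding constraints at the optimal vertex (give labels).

Vertices and W = 8a - b:
  (297/20, 499/60) → W = 6629/60
  (19/8, 0) → W = 19
  (79/7, 0) → W = 632/7

The minimum is at (19/8, 0). Substituting into each constraint, equality holds for (1) and (3); the remaining constraints have slack.

(1) and (3)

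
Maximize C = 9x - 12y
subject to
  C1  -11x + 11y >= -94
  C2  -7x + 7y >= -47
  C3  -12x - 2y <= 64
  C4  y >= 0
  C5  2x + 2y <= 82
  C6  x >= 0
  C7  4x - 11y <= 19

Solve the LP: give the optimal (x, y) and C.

Vertices and C = 9x - 12y:
  (167/7, 120/7) → C = 9
  (384/49, 55/49) → C = 2796/49
  (0, 0) → C = 0
  (19/4, 0) → C = 171/4
  (0, 41) → C = -492

x = 384/49, y = 55/49, maximum C = 2796/49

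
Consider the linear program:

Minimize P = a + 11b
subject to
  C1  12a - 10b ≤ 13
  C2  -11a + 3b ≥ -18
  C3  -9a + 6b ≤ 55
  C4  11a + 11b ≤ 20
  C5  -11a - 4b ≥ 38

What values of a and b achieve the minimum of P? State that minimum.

a = -314/9, b = -259/6, minimum P = -9175/18

Feasible corners and P = a + 11b:
  (-314/9, -259/6) → P = -9175/18
  (-164/79, -599/158) → P = -6917/158
  (-224/51, 263/102) → P = 815/34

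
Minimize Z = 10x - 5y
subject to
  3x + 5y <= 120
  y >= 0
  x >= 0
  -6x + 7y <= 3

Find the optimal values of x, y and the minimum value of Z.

The optimum lies where x = 0 and -6x + 7y = 3.
Solving simultaneously gives x = 0, y = 3/7.

x = 0, y = 3/7, minimum Z = -15/7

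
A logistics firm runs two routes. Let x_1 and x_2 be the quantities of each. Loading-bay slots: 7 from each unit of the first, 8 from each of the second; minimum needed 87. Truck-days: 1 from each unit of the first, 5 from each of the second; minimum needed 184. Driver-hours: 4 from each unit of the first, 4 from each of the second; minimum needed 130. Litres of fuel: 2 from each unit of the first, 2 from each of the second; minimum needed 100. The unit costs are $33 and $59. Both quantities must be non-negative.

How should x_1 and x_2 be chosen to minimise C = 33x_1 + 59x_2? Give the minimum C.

Feasible corners and C = 33x_1 + 59x_2:
  (0, 50) → C = 2950
  (184, 0) → C = 6072
  (33/2, 67/2) → C = 2521
The feasible region is unbounded (it extends along (0, 1), (1, 0)), but C strictly increases along every unbounded feasible direction, so there is no improving ray and the minimum is attained at a vertex.

The optimum lies where x_1 + 5x_2 = 184 and 2x_1 + 2x_2 = 100.
Solving simultaneously gives x_1 = 33/2, x_2 = 67/2.

x_1 = 33/2, x_2 = 67/2, minimum C = 2521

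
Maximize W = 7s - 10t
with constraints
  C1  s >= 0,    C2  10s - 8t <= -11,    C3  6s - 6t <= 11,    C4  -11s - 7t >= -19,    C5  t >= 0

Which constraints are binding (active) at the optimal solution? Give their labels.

Extreme points and W = 7s - 10t:
  (0, 11/8) → W = -55/4
  (0, 19/7) → W = -190/7
  (75/158, 311/158) → W = -2585/158

The maximum is at (0, 11/8). Substituting into each constraint, equality holds for C1 and C2; the remaining constraints have slack.

C1 and C2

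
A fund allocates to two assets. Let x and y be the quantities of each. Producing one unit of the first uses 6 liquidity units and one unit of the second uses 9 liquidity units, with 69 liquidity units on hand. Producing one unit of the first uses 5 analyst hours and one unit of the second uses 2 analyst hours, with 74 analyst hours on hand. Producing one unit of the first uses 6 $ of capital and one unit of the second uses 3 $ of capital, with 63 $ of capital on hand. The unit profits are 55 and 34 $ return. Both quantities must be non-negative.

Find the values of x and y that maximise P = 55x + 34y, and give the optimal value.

x = 10, y = 1, maximum P = 584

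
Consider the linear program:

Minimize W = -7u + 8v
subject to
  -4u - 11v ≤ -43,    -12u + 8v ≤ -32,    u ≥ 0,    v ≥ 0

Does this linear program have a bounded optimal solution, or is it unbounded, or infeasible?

unbounded

From the feasible point (174/41, 97/41), moving in the direction (1, 0) keeps every constraint satisfied while W decreases without bound.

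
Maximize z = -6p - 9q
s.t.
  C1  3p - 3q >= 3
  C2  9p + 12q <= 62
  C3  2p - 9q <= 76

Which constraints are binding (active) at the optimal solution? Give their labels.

Extreme points and z = -6p - 9q:
  (74/21, 53/21) → z = -307/7
  (-67/7, -74/7) → z = 1068/7
  (14, -16/3) → z = -36

The maximum is at (-67/7, -74/7). Substituting into each constraint, equality holds for C1 and C3; the remaining constraints have slack.

C1 and C3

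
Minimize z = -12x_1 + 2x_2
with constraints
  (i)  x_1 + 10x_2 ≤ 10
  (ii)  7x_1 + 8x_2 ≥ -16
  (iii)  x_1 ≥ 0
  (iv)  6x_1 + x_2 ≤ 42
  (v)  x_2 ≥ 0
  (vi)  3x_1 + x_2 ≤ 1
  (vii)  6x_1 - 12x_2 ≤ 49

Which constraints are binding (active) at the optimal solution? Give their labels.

(v) and (vi)

Extreme points and z = -12x_1 + 2x_2:
  (0, 1) → z = 2
  (0, 0) → z = 0
  (1/3, 0) → z = -4

The minimum is at (1/3, 0). Substituting into each constraint, equality holds for (v) and (vi); the remaining constraints have slack.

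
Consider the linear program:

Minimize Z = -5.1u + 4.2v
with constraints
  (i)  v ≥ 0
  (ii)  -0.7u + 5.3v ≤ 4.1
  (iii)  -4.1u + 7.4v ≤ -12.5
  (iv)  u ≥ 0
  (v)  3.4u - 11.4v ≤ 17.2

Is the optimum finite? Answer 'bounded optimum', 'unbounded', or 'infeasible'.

bounded optimum

Feasible corners and Z = -5.1u + 4.2v:
  (125/41, 0) → Z = -1275/82
  (86/17, 0) → Z = -25.8
  (9659/1655, 2556/1655) → Z = -385257/16550
  (6895/502, 1299/502) → Z = -297087/5020
The feasible region has finitely many vertices and no improving ray; the minimum is -297087/5020 at (6895/502, 1299/502).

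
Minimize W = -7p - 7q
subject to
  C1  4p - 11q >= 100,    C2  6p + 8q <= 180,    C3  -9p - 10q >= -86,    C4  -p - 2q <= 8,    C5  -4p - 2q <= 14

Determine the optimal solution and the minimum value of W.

At the optimal vertex, -9p - 10q = -86 and -p - 2q = 8.
Solving simultaneously gives p = 63/2, q = -79/4.

p = 63/2, q = -79/4, minimum W = -329/4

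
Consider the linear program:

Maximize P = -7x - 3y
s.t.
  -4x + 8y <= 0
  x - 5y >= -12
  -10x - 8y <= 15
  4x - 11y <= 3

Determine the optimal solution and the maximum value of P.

x = -15/14, y = -15/28, maximum P = 255/28

Corner points and P = -7x - 3y:
  (8, 4) → P = -68
  (-15/14, -15/28) → P = 255/28
  (49/3, 17/3) → P = -394/3
  (-141/142, -45/71) → P = 1257/142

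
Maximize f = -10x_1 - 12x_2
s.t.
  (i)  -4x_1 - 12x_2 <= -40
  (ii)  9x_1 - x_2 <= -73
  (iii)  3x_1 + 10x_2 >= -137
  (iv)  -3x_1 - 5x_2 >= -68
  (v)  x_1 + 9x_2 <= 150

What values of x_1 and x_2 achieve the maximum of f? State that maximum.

x_1 = -60, x_2 = 70/3, maximum f = 320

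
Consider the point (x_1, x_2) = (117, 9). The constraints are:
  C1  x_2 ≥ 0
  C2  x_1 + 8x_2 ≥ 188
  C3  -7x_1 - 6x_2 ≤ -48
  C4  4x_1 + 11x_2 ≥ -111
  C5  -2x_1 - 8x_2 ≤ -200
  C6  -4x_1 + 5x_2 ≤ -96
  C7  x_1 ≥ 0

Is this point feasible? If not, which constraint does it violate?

C1: 9 ≥ 0 ✓
C2: 189 ≥ 188 ✓
C3: -873 ≤ -48 ✓
C4: 567 ≥ -111 ✓
C5: -306 ≤ -200 ✓
C6: -423 ≤ -96 ✓
C7: 117 ≥ 0 ✓

feasible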